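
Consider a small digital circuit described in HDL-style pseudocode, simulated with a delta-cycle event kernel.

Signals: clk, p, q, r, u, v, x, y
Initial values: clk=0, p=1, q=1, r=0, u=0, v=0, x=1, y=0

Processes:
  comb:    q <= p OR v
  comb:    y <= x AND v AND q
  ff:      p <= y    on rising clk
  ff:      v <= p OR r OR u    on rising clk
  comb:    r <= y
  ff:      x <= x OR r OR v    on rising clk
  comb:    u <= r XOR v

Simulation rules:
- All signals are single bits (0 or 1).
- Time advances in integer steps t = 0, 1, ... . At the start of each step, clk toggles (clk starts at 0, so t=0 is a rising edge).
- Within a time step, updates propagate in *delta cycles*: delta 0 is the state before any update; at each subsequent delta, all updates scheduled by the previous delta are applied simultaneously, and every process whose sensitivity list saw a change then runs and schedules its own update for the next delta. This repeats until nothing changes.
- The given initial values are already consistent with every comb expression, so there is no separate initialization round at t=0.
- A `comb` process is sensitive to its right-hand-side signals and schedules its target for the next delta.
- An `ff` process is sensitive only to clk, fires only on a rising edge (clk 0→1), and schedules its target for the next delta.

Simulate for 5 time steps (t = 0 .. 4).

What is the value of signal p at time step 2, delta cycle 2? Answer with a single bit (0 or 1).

[bits: p,r,clk,y,u,q,x,v]
t=0: Δ0=10000110 Δ1=10100110 Δ2=00100111 Δ3=00111111 Δ4=01111111 Δ5=01110111 | 5Δ
t=1: Δ0=01110111 Δ1=01010111 | 1Δ
t=2: Δ0=01010111 Δ1=01110111 Δ2=11110111 | 2Δ
t=3: Δ0=11110111 Δ1=11010111 | 1Δ
t=4: Δ0=11010111 Δ1=11110111 | 1Δ

1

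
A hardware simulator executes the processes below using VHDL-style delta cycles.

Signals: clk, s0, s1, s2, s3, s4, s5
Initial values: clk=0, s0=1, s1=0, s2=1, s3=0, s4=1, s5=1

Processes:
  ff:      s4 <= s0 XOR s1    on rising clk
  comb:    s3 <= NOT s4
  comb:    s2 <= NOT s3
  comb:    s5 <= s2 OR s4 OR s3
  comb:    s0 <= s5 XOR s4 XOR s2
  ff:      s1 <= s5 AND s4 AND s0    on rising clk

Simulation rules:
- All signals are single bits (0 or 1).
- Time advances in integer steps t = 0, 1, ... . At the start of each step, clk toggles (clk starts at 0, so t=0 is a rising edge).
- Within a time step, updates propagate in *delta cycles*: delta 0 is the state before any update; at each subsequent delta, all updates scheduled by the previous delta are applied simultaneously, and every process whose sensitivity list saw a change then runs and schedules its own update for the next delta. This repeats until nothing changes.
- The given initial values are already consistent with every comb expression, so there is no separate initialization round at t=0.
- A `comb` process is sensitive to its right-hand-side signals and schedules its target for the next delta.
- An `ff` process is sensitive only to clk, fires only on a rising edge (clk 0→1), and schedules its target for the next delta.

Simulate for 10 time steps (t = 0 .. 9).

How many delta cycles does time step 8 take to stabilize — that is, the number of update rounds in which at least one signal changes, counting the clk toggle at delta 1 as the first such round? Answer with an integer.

t0.Δ0 s3=0 s0=1 s5=1 clk=0 s1=0 s4=1 s2=1
t0.Δ1 s3=0 s0=1 s5=1 clk=1 s1=0 s4=1 s2=1
t0.Δ2 s3=0 s0=1 s5=1 clk=1 s1=1 s4=1 s2=1
t1.Δ0 s3=0 s0=1 s5=1 clk=1 s1=1 s4=1 s2=1
t1.Δ1 s3=0 s0=1 s5=1 clk=0 s1=1 s4=1 s2=1
t2.Δ0 s3=0 s0=1 s5=1 clk=0 s1=1 s4=1 s2=1
t2.Δ1 s3=0 s0=1 s5=1 clk=1 s1=1 s4=1 s2=1
t2.Δ2 s3=0 s0=1 s5=1 clk=1 s1=1 s4=0 s2=1
t2.Δ3 s3=1 s0=0 s5=1 clk=1 s1=1 s4=0 s2=1
t2.Δ4 s3=1 s0=0 s5=1 clk=1 s1=1 s4=0 s2=0
t2.Δ5 s3=1 s0=1 s5=1 clk=1 s1=1 s4=0 s2=0
t3.Δ0 s3=1 s0=1 s5=1 clk=1 s1=1 s4=0 s2=0
t3.Δ1 s3=1 s0=1 s5=1 clk=0 s1=1 s4=0 s2=0
t4.Δ0 s3=1 s0=1 s5=1 clk=0 s1=1 s4=0 s2=0
t4.Δ1 s3=1 s0=1 s5=1 clk=1 s1=1 s4=0 s2=0
t4.Δ2 s3=1 s0=1 s5=1 clk=1 s1=0 s4=0 s2=0
t5.Δ0 s3=1 s0=1 s5=1 clk=1 s1=0 s4=0 s2=0
t5.Δ1 s3=1 s0=1 s5=1 clk=0 s1=0 s4=0 s2=0
t6.Δ0 s3=1 s0=1 s5=1 clk=0 s1=0 s4=0 s2=0
t6.Δ1 s3=1 s0=1 s5=1 clk=1 s1=0 s4=0 s2=0
t6.Δ2 s3=1 s0=1 s5=1 clk=1 s1=0 s4=1 s2=0
t6.Δ3 s3=0 s0=0 s5=1 clk=1 s1=0 s4=1 s2=0
t6.Δ4 s3=0 s0=0 s5=1 clk=1 s1=0 s4=1 s2=1
t6.Δ5 s3=0 s0=1 s5=1 clk=1 s1=0 s4=1 s2=1
t7.Δ0 s3=0 s0=1 s5=1 clk=1 s1=0 s4=1 s2=1
t7.Δ1 s3=0 s0=1 s5=1 clk=0 s1=0 s4=1 s2=1
t8.Δ0 s3=0 s0=1 s5=1 clk=0 s1=0 s4=1 s2=1
t8.Δ1 s3=0 s0=1 s5=1 clk=1 s1=0 s4=1 s2=1
t8.Δ2 s3=0 s0=1 s5=1 clk=1 s1=1 s4=1 s2=1
t9.Δ0 s3=0 s0=1 s5=1 clk=1 s1=1 s4=1 s2=1
t9.Δ1 s3=0 s0=1 s5=1 clk=0 s1=1 s4=1 s2=1

2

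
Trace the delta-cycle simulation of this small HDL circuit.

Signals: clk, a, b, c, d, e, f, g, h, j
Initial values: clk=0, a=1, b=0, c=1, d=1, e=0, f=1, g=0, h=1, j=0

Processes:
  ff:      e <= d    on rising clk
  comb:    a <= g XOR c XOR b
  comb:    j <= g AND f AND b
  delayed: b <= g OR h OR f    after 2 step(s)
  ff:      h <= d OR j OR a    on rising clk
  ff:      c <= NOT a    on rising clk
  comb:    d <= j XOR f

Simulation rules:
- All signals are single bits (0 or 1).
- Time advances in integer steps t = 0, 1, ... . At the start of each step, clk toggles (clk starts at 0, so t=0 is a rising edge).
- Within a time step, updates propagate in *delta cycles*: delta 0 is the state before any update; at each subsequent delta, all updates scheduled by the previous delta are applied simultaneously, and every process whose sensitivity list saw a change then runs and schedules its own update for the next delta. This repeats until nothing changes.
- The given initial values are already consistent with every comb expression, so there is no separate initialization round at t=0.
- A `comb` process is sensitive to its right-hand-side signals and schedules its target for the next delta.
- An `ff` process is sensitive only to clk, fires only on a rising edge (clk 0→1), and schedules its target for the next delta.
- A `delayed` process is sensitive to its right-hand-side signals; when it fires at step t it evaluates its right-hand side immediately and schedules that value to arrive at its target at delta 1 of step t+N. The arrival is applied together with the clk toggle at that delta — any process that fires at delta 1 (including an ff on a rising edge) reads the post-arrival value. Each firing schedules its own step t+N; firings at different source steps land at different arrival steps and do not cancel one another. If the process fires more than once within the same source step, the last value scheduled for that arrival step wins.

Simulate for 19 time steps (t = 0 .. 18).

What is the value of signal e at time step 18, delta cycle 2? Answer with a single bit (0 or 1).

1

t0.Δ0 clk=0 j=0 f=1 g=0 b=0 a=1 e=0 h=1 d=1 c=1
t0.Δ1 clk=1 j=0 f=1 g=0 b=0 a=1 e=0 h=1 d=1 c=1
t0.Δ2 clk=1 j=0 f=1 g=0 b=0 a=1 e=1 h=1 d=1 c=0
t0.Δ3 clk=1 j=0 f=1 g=0 b=0 a=0 e=1 h=1 d=1 c=0
t1.Δ0 clk=1 j=0 f=1 g=0 b=0 a=0 e=1 h=1 d=1 c=0
t1.Δ1 clk=0 j=0 f=1 g=0 b=0 a=0 e=1 h=1 d=1 c=0
t2.Δ0 clk=0 j=0 f=1 g=0 b=0 a=0 e=1 h=1 d=1 c=0
t2.Δ1 clk=1 j=0 f=1 g=0 b=0 a=0 e=1 h=1 d=1 c=0
t2.Δ2 clk=1 j=0 f=1 g=0 b=0 a=0 e=1 h=1 d=1 c=1
t2.Δ3 clk=1 j=0 f=1 g=0 b=0 a=1 e=1 h=1 d=1 c=1
t3.Δ0 clk=1 j=0 f=1 g=0 b=0 a=1 e=1 h=1 d=1 c=1
t3.Δ1 clk=0 j=0 f=1 g=0 b=0 a=1 e=1 h=1 d=1 c=1
t4.Δ0 clk=0 j=0 f=1 g=0 b=0 a=1 e=1 h=1 d=1 c=1
t4.Δ1 clk=1 j=0 f=1 g=0 b=0 a=1 e=1 h=1 d=1 c=1
t4.Δ2 clk=1 j=0 f=1 g=0 b=0 a=1 e=1 h=1 d=1 c=0
t4.Δ3 clk=1 j=0 f=1 g=0 b=0 a=0 e=1 h=1 d=1 c=0
t5.Δ0 clk=1 j=0 f=1 g=0 b=0 a=0 e=1 h=1 d=1 c=0
t5.Δ1 clk=0 j=0 f=1 g=0 b=0 a=0 e=1 h=1 d=1 c=0
t6.Δ0 clk=0 j=0 f=1 g=0 b=0 a=0 e=1 h=1 d=1 c=0
t6.Δ1 clk=1 j=0 f=1 g=0 b=0 a=0 e=1 h=1 d=1 c=0
t6.Δ2 clk=1 j=0 f=1 g=0 b=0 a=0 e=1 h=1 d=1 c=1
t6.Δ3 clk=1 j=0 f=1 g=0 b=0 a=1 e=1 h=1 d=1 c=1
t7.Δ0 clk=1 j=0 f=1 g=0 b=0 a=1 e=1 h=1 d=1 c=1
t7.Δ1 clk=0 j=0 f=1 g=0 b=0 a=1 e=1 h=1 d=1 c=1
t8.Δ0 clk=0 j=0 f=1 g=0 b=0 a=1 e=1 h=1 d=1 c=1
t8.Δ1 clk=1 j=0 f=1 g=0 b=0 a=1 e=1 h=1 d=1 c=1
t8.Δ2 clk=1 j=0 f=1 g=0 b=0 a=1 e=1 h=1 d=1 c=0
t8.Δ3 clk=1 j=0 f=1 g=0 b=0 a=0 e=1 h=1 d=1 c=0
t9.Δ0 clk=1 j=0 f=1 g=0 b=0 a=0 e=1 h=1 d=1 c=0
t9.Δ1 clk=0 j=0 f=1 g=0 b=0 a=0 e=1 h=1 d=1 c=0
t10.Δ0 clk=0 j=0 f=1 g=0 b=0 a=0 e=1 h=1 d=1 c=0
t10.Δ1 clk=1 j=0 f=1 g=0 b=0 a=0 e=1 h=1 d=1 c=0
t10.Δ2 clk=1 j=0 f=1 g=0 b=0 a=0 e=1 h=1 d=1 c=1
t10.Δ3 clk=1 j=0 f=1 g=0 b=0 a=1 e=1 h=1 d=1 c=1
t11.Δ0 clk=1 j=0 f=1 g=0 b=0 a=1 e=1 h=1 d=1 c=1
t11.Δ1 clk=0 j=0 f=1 g=0 b=0 a=1 e=1 h=1 d=1 c=1
t12.Δ0 clk=0 j=0 f=1 g=0 b=0 a=1 e=1 h=1 d=1 c=1
t12.Δ1 clk=1 j=0 f=1 g=0 b=0 a=1 e=1 h=1 d=1 c=1
t12.Δ2 clk=1 j=0 f=1 g=0 b=0 a=1 e=1 h=1 d=1 c=0
t12.Δ3 clk=1 j=0 f=1 g=0 b=0 a=0 e=1 h=1 d=1 c=0
t13.Δ0 clk=1 j=0 f=1 g=0 b=0 a=0 e=1 h=1 d=1 c=0
t13.Δ1 clk=0 j=0 f=1 g=0 b=0 a=0 e=1 h=1 d=1 c=0
t14.Δ0 clk=0 j=0 f=1 g=0 b=0 a=0 e=1 h=1 d=1 c=0
t14.Δ1 clk=1 j=0 f=1 g=0 b=0 a=0 e=1 h=1 d=1 c=0
t14.Δ2 clk=1 j=0 f=1 g=0 b=0 a=0 e=1 h=1 d=1 c=1
t14.Δ3 clk=1 j=0 f=1 g=0 b=0 a=1 e=1 h=1 d=1 c=1
t15.Δ0 clk=1 j=0 f=1 g=0 b=0 a=1 e=1 h=1 d=1 c=1
t15.Δ1 clk=0 j=0 f=1 g=0 b=0 a=1 e=1 h=1 d=1 c=1
t16.Δ0 clk=0 j=0 f=1 g=0 b=0 a=1 e=1 h=1 d=1 c=1
t16.Δ1 clk=1 j=0 f=1 g=0 b=0 a=1 e=1 h=1 d=1 c=1
t16.Δ2 clk=1 j=0 f=1 g=0 b=0 a=1 e=1 h=1 d=1 c=0
t16.Δ3 clk=1 j=0 f=1 g=0 b=0 a=0 e=1 h=1 d=1 c=0
t17.Δ0 clk=1 j=0 f=1 g=0 b=0 a=0 e=1 h=1 d=1 c=0
t17.Δ1 clk=0 j=0 f=1 g=0 b=0 a=0 e=1 h=1 d=1 c=0
t18.Δ0 clk=0 j=0 f=1 g=0 b=0 a=0 e=1 h=1 d=1 c=0
t18.Δ1 clk=1 j=0 f=1 g=0 b=0 a=0 e=1 h=1 d=1 c=0
t18.Δ2 clk=1 j=0 f=1 g=0 b=0 a=0 e=1 h=1 d=1 c=1
t18.Δ3 clk=1 j=0 f=1 g=0 b=0 a=1 e=1 h=1 d=1 c=1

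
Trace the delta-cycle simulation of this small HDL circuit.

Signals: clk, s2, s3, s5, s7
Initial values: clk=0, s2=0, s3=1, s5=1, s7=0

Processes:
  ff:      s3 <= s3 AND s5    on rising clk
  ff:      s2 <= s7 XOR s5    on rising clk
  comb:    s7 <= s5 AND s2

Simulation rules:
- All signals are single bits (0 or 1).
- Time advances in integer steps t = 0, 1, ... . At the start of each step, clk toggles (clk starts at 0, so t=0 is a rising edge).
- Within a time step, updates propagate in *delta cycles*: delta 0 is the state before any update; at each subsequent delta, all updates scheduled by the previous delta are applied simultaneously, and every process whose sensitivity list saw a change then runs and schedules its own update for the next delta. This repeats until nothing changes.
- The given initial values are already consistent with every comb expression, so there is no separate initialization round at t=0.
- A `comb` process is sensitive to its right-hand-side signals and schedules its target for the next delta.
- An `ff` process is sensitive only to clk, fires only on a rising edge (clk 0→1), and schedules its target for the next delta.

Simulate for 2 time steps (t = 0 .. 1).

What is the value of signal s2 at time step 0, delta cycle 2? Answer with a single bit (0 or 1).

1

[bits: clk,s7,s5,s2,s3]
t=0: Δ0=00101 Δ1=10101 Δ2=10111 Δ3=11111 | 3Δ
t=1: Δ0=11111 Δ1=01111 | 1Δ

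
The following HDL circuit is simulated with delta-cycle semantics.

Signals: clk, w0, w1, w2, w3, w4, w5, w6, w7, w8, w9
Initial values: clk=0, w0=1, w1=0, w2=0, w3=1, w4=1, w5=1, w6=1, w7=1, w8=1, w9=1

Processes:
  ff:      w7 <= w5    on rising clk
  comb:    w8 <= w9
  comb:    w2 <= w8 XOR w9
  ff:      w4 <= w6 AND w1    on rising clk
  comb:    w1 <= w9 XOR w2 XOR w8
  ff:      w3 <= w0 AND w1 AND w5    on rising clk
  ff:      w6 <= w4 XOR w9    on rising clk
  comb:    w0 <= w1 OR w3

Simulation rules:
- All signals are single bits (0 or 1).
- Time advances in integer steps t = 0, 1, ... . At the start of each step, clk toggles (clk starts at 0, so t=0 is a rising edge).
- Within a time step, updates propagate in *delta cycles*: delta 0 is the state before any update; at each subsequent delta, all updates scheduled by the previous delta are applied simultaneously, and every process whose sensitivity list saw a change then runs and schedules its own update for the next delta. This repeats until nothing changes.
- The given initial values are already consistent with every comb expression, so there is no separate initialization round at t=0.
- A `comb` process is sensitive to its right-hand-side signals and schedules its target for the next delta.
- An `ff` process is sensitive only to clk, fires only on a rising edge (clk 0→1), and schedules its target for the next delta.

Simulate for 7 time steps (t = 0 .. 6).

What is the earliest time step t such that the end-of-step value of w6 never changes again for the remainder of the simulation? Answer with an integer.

2

t=0 Δ0: w8=1 w5=1 w3=1 w1=0 clk=0 w6=1 w2=0 w0=1 w7=1 w4=1 w9=1
  Δ1: clk:0→1
  Δ2: w3:1→0, w6:1→0, w4:1→0
  Δ3: w0:1→0
  (3Δ to stable)
t=1 Δ0: w8=1 w5=1 w3=0 w1=0 clk=1 w6=0 w2=0 w0=0 w7=1 w4=0 w9=1
  Δ1: clk:1→0
  (1Δ to stable)
t=2 Δ0: w8=1 w5=1 w3=0 w1=0 clk=0 w6=0 w2=0 w0=0 w7=1 w4=0 w9=1
  Δ1: clk:0→1
  Δ2: w6:0→1
  (2Δ to stable)
t=3 Δ0: w8=1 w5=1 w3=0 w1=0 clk=1 w6=1 w2=0 w0=0 w7=1 w4=0 w9=1
  Δ1: clk:1→0
  (1Δ to stable)
t=4 Δ0: w8=1 w5=1 w3=0 w1=0 clk=0 w6=1 w2=0 w0=0 w7=1 w4=0 w9=1
  Δ1: clk:0→1
  (1Δ to stable)
t=5 Δ0: w8=1 w5=1 w3=0 w1=0 clk=1 w6=1 w2=0 w0=0 w7=1 w4=0 w9=1
  Δ1: clk:1→0
  (1Δ to stable)
t=6 Δ0: w8=1 w5=1 w3=0 w1=0 clk=0 w6=1 w2=0 w0=0 w7=1 w4=0 w9=1
  Δ1: clk:0→1
  (1Δ to stable)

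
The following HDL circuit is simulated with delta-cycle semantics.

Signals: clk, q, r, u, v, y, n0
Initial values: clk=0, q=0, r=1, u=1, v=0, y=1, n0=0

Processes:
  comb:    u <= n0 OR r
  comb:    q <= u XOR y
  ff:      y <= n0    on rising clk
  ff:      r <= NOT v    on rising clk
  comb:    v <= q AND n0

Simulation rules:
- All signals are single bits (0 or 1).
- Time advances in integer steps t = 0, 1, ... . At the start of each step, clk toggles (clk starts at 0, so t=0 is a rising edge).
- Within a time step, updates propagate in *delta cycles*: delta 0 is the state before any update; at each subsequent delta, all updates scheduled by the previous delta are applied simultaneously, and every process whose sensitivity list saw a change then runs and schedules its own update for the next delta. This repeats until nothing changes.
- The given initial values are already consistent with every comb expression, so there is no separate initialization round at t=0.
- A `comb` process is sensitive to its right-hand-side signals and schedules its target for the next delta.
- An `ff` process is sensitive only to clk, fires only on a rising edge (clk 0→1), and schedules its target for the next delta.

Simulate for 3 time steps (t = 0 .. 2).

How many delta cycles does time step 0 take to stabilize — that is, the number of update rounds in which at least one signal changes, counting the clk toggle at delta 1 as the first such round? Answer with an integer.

[bits: u,r,v,clk,y,n0,q]
t=0: Δ0=1100100 Δ1=1101100 Δ2=1101000 Δ3=1101001 | 3Δ
t=1: Δ0=1101001 Δ1=1100001 | 1Δ
t=2: Δ0=1100001 Δ1=1101001 | 1Δ

3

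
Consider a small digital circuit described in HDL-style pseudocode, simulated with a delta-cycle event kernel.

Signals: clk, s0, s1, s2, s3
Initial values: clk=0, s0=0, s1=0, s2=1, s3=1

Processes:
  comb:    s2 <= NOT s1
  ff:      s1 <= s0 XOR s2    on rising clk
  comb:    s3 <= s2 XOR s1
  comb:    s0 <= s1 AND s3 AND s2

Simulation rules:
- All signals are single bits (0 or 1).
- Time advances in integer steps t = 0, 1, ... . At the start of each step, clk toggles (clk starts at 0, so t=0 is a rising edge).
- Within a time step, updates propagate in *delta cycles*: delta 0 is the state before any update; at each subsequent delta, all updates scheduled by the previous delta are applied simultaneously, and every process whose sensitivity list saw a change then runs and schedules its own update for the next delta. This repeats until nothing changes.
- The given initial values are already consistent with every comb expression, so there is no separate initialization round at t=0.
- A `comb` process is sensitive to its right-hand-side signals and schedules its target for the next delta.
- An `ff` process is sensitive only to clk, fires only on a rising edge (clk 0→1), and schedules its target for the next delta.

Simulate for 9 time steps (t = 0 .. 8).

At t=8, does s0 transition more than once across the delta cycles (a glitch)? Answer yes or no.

yes

[bits: clk,s1,s0,s3,s2]
t=0: Δ0=00011 Δ1=10011 Δ2=11011 Δ3=11100 Δ4=11010 | 4Δ
t=1: Δ0=11010 Δ1=01010 | 1Δ
t=2: Δ0=01010 Δ1=11010 Δ2=10010 Δ3=10001 Δ4=10011 | 4Δ
t=3: Δ0=10011 Δ1=00011 | 1Δ
t=4: Δ0=00011 Δ1=10011 Δ2=11011 Δ3=11100 Δ4=11010 | 4Δ
t=5: Δ0=11010 Δ1=01010 | 1Δ
t=6: Δ0=01010 Δ1=11010 Δ2=10010 Δ3=10001 Δ4=10011 | 4Δ
t=7: Δ0=10011 Δ1=00011 | 1Δ
t=8: Δ0=00011 Δ1=10011 Δ2=11011 Δ3=11100 Δ4=11010 | 4Δ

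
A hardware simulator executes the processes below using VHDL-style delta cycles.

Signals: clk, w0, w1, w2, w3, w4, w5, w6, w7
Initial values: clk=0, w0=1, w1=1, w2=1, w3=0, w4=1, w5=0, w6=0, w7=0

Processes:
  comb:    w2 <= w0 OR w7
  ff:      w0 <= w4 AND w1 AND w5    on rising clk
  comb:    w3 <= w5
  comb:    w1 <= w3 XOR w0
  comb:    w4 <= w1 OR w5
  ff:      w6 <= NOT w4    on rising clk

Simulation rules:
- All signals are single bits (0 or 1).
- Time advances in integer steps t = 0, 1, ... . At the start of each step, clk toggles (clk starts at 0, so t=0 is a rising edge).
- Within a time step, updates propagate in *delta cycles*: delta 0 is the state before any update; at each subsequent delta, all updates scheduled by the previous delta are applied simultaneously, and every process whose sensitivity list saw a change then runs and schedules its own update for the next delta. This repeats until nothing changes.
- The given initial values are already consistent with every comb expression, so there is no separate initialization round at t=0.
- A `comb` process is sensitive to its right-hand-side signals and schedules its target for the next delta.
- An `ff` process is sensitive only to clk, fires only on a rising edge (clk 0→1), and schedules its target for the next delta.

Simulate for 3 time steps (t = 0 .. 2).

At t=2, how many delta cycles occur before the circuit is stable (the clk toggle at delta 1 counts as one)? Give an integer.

2

t0.Δ0 clk=0 w5=0 w1=1 w0=1 w7=0 w3=0 w4=1 w6=0 w2=1
t0.Δ1 clk=1 w5=0 w1=1 w0=1 w7=0 w3=0 w4=1 w6=0 w2=1
t0.Δ2 clk=1 w5=0 w1=1 w0=0 w7=0 w3=0 w4=1 w6=0 w2=1
t0.Δ3 clk=1 w5=0 w1=0 w0=0 w7=0 w3=0 w4=1 w6=0 w2=0
t0.Δ4 clk=1 w5=0 w1=0 w0=0 w7=0 w3=0 w4=0 w6=0 w2=0
t1.Δ0 clk=1 w5=0 w1=0 w0=0 w7=0 w3=0 w4=0 w6=0 w2=0
t1.Δ1 clk=0 w5=0 w1=0 w0=0 w7=0 w3=0 w4=0 w6=0 w2=0
t2.Δ0 clk=0 w5=0 w1=0 w0=0 w7=0 w3=0 w4=0 w6=0 w2=0
t2.Δ1 clk=1 w5=0 w1=0 w0=0 w7=0 w3=0 w4=0 w6=0 w2=0
t2.Δ2 clk=1 w5=0 w1=0 w0=0 w7=0 w3=0 w4=0 w6=1 w2=0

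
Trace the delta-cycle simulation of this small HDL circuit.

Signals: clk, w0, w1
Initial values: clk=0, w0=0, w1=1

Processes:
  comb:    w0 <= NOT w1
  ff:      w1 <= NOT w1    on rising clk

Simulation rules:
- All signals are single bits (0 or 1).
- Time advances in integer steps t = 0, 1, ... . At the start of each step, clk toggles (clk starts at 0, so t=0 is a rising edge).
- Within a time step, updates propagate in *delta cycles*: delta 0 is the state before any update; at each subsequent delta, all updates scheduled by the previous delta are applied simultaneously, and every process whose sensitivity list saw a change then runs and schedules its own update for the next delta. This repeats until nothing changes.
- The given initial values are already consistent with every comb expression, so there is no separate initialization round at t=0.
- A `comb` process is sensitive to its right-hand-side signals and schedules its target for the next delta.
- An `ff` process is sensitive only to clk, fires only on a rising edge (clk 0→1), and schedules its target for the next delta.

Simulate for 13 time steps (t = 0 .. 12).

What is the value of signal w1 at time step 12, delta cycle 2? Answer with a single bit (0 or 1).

t=0 Δ0: w0=0 w1=1 clk=0
  Δ1: clk:0→1
  Δ2: w1:1→0
  Δ3: w0:0→1
  (3Δ to stable)
t=1 Δ0: w0=1 w1=0 clk=1
  Δ1: clk:1→0
  (1Δ to stable)
t=2 Δ0: w0=1 w1=0 clk=0
  Δ1: clk:0→1
  Δ2: w1:0→1
  Δ3: w0:1→0
  (3Δ to stable)
t=3 Δ0: w0=0 w1=1 clk=1
  Δ1: clk:1→0
  (1Δ to stable)
t=4 Δ0: w0=0 w1=1 clk=0
  Δ1: clk:0→1
  Δ2: w1:1→0
  Δ3: w0:0→1
  (3Δ to stable)
t=5 Δ0: w0=1 w1=0 clk=1
  Δ1: clk:1→0
  (1Δ to stable)
t=6 Δ0: w0=1 w1=0 clk=0
  Δ1: clk:0→1
  Δ2: w1:0→1
  Δ3: w0:1→0
  (3Δ to stable)
t=7 Δ0: w0=0 w1=1 clk=1
  Δ1: clk:1→0
  (1Δ to stable)
t=8 Δ0: w0=0 w1=1 clk=0
  Δ1: clk:0→1
  Δ2: w1:1→0
  Δ3: w0:0→1
  (3Δ to stable)
t=9 Δ0: w0=1 w1=0 clk=1
  Δ1: clk:1→0
  (1Δ to stable)
t=10 Δ0: w0=1 w1=0 clk=0
  Δ1: clk:0→1
  Δ2: w1:0→1
  Δ3: w0:1→0
  (3Δ to stable)
t=11 Δ0: w0=0 w1=1 clk=1
  Δ1: clk:1→0
  (1Δ to stable)
t=12 Δ0: w0=0 w1=1 clk=0
  Δ1: clk:0→1
  Δ2: w1:1→0
  Δ3: w0:0→1
  (3Δ to stable)

0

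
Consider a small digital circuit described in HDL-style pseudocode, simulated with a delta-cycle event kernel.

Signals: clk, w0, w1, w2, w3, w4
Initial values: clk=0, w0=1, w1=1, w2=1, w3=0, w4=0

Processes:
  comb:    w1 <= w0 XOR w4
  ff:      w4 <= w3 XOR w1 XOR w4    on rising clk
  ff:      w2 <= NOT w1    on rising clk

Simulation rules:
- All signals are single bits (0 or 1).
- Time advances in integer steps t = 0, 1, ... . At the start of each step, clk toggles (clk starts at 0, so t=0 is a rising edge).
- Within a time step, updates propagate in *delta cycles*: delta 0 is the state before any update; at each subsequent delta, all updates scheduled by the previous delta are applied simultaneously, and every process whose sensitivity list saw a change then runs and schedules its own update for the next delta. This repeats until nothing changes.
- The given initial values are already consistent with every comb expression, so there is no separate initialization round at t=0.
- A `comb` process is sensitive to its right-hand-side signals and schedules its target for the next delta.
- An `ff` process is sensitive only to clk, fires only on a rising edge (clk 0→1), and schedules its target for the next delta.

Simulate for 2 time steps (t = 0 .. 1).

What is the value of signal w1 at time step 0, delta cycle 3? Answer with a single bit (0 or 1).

0

t0.Δ0 clk=0 w2=1 w4=0 w1=1 w3=0 w0=1
t0.Δ1 clk=1 w2=1 w4=0 w1=1 w3=0 w0=1
t0.Δ2 clk=1 w2=0 w4=1 w1=1 w3=0 w0=1
t0.Δ3 clk=1 w2=0 w4=1 w1=0 w3=0 w0=1
t1.Δ0 clk=1 w2=0 w4=1 w1=0 w3=0 w0=1
t1.Δ1 clk=0 w2=0 w4=1 w1=0 w3=0 w0=1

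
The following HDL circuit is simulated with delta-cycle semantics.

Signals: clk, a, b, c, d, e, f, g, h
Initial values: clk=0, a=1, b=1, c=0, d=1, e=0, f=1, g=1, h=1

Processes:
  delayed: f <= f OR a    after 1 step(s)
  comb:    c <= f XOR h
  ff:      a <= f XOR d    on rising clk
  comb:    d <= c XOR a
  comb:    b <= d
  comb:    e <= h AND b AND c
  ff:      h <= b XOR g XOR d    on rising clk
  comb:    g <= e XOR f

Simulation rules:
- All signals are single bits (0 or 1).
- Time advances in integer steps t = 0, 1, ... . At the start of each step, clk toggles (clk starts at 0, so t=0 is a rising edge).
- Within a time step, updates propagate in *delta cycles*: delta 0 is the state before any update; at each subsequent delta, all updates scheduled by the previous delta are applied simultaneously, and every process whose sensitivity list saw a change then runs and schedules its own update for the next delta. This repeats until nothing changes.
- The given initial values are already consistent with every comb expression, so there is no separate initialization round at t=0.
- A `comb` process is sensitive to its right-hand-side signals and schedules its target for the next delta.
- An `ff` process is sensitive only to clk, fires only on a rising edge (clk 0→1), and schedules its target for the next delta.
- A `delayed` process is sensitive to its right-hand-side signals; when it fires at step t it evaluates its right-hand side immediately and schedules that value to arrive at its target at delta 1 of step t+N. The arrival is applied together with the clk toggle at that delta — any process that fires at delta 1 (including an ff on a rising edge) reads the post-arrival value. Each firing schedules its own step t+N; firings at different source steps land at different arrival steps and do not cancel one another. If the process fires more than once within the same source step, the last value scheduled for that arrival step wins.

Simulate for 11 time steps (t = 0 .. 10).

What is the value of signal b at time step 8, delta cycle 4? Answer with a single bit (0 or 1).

0

t=0 Δ0: b=1 f=1 a=1 d=1 e=0 h=1 c=0 g=1 clk=0
  Δ1: clk:0→1
  Δ2: a:1→0
  Δ3: d:1→0
  Δ4: b:1→0
  (4Δ to stable)
t=1 Δ0: b=0 f=1 a=0 d=0 e=0 h=1 c=0 g=1 clk=1
  Δ1: clk:1→0
  (1Δ to stable)
t=2 Δ0: b=0 f=1 a=0 d=0 e=0 h=1 c=0 g=1 clk=0
  Δ1: clk:0→1
  Δ2: a:0→1
  Δ3: d:0→1
  Δ4: b:0→1
  (4Δ to stable)
t=3 Δ0: b=1 f=1 a=1 d=1 e=0 h=1 c=0 g=1 clk=1
  Δ1: clk:1→0
  (1Δ to stable)
t=4 Δ0: b=1 f=1 a=1 d=1 e=0 h=1 c=0 g=1 clk=0
  Δ1: clk:0→1
  Δ2: a:1→0
  Δ3: d:1→0
  Δ4: b:1→0
  (4Δ to stable)
t=5 Δ0: b=0 f=1 a=0 d=0 e=0 h=1 c=0 g=1 clk=1
  Δ1: clk:1→0
  (1Δ to stable)
t=6 Δ0: b=0 f=1 a=0 d=0 e=0 h=1 c=0 g=1 clk=0
  Δ1: clk:0→1
  Δ2: a:0→1
  Δ3: d:0→1
  Δ4: b:0→1
  (4Δ to stable)
t=7 Δ0: b=1 f=1 a=1 d=1 e=0 h=1 c=0 g=1 clk=1
  Δ1: clk:1→0
  (1Δ to stable)
t=8 Δ0: b=1 f=1 a=1 d=1 e=0 h=1 c=0 g=1 clk=0
  Δ1: clk:0→1
  Δ2: a:1→0
  Δ3: d:1→0
  Δ4: b:1→0
  (4Δ to stable)
t=9 Δ0: b=0 f=1 a=0 d=0 e=0 h=1 c=0 g=1 clk=1
  Δ1: clk:1→0
  (1Δ to stable)
t=10 Δ0: b=0 f=1 a=0 d=0 e=0 h=1 c=0 g=1 clk=0
  Δ1: clk:0→1
  Δ2: a:0→1
  Δ3: d:0→1
  Δ4: b:0→1
  (4Δ to stable)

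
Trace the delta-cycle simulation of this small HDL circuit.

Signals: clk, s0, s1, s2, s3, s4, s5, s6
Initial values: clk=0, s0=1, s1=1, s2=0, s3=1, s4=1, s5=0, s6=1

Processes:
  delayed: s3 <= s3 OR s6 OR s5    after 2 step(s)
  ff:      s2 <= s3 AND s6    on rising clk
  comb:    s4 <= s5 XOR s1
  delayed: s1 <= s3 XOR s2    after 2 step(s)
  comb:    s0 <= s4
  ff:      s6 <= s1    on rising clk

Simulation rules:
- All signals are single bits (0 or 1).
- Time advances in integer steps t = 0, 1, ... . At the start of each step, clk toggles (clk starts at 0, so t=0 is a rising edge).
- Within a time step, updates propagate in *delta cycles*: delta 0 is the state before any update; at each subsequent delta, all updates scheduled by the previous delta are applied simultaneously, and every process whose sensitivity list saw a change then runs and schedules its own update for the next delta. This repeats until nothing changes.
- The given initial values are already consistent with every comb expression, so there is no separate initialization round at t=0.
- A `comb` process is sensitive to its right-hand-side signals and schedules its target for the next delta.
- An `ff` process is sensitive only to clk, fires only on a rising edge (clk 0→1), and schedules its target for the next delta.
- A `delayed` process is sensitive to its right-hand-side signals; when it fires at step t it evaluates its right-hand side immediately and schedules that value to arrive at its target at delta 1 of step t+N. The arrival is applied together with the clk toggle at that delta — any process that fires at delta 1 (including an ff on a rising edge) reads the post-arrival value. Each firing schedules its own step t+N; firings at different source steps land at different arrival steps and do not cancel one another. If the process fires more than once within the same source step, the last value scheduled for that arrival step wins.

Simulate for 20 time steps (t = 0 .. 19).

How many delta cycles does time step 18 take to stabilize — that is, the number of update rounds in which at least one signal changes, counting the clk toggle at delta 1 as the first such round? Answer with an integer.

3

[bits: s1,s5,clk,s3,s4,s2,s0,s6]
t=0: Δ0=10011011 Δ1=10111011 Δ2=10111111 | 2Δ
t=1: Δ0=10111111 Δ1=10011111 | 1Δ
t=2: Δ0=10011111 Δ1=00111111 Δ2=00110110 Δ3=00110100 | 3Δ
t=3: Δ0=00110100 Δ1=00010100 | 1Δ
t=4: Δ0=00010100 Δ1=00110100 Δ2=00110000 | 2Δ
t=5: Δ0=00110000 Δ1=00010000 | 1Δ
t=6: Δ0=00010000 Δ1=10110000 Δ2=10111001 Δ3=10111011 | 3Δ
t=7: Δ0=10111011 Δ1=10011011 | 1Δ
t=8: Δ0=10011011 Δ1=10111011 Δ2=10111111 | 2Δ
t=9: Δ0=10111111 Δ1=10011111 | 1Δ
t=10: Δ0=10011111 Δ1=00111111 Δ2=00110110 Δ3=00110100 | 3Δ
t=11: Δ0=00110100 Δ1=00010100 | 1Δ
t=12: Δ0=00010100 Δ1=00110100 Δ2=00110000 | 2Δ
t=13: Δ0=00110000 Δ1=00010000 | 1Δ
t=14: Δ0=00010000 Δ1=10110000 Δ2=10111001 Δ3=10111011 | 3Δ
t=15: Δ0=10111011 Δ1=10011011 | 1Δ
t=16: Δ0=10011011 Δ1=10111011 Δ2=10111111 | 2Δ
t=17: Δ0=10111111 Δ1=10011111 | 1Δ
t=18: Δ0=10011111 Δ1=00111111 Δ2=00110110 Δ3=00110100 | 3Δ
t=19: Δ0=00110100 Δ1=00010100 | 1Δ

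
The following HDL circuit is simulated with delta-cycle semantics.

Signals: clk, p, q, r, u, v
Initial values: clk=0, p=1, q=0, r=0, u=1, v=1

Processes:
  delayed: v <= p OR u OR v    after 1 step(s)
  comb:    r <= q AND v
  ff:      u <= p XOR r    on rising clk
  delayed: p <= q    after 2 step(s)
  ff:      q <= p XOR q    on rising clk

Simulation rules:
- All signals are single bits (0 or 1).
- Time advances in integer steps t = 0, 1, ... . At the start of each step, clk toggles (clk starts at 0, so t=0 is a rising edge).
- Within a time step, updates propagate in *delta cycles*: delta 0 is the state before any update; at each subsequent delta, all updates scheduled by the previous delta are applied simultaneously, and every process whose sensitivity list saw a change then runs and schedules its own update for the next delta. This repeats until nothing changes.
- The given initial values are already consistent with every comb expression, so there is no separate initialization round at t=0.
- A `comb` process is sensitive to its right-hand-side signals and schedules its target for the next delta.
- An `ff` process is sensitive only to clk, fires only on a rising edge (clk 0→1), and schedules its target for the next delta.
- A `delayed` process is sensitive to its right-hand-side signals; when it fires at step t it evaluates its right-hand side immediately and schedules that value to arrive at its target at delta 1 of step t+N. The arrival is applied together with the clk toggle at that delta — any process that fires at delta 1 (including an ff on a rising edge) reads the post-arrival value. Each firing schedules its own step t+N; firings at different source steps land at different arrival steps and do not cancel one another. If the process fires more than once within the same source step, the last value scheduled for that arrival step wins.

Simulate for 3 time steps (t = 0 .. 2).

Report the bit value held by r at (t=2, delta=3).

t=0 Δ0: clk=0 p=1 q=0 u=1 v=1 r=0
  Δ1: clk:0→1
  Δ2: q:0→1
  Δ3: r:0→1
  (3Δ to stable)
t=1 Δ0: clk=1 p=1 q=1 u=1 v=1 r=1
  Δ1: clk:1→0
  (1Δ to stable)
t=2 Δ0: clk=0 p=1 q=1 u=1 v=1 r=1
  Δ1: clk:0→1
  Δ2: q:1→0, u:1→0
  Δ3: r:1→0
  (3Δ to stable)

0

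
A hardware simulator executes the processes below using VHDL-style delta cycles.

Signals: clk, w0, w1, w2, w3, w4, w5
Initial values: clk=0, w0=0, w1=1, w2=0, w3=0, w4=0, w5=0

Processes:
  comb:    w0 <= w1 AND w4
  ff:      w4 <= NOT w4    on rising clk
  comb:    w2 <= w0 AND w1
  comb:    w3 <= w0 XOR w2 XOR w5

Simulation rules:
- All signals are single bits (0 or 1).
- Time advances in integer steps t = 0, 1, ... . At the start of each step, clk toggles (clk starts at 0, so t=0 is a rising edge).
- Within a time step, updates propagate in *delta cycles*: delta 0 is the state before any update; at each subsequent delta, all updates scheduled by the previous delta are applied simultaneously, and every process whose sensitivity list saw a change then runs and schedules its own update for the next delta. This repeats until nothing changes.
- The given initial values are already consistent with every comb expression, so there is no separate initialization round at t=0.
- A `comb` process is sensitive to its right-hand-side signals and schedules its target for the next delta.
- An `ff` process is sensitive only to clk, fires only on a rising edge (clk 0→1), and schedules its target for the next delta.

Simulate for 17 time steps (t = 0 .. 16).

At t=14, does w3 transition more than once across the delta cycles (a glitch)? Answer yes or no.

yes

t=0 Δ0: w0=0 w2=0 w5=0 clk=0 w4=0 w3=0 w1=1
  Δ1: clk:0→1
  Δ2: w4:0→1
  Δ3: w0:0→1
  Δ4: w2:0→1, w3:0→1
  Δ5: w3:1→0
  (5Δ to stable)
t=1 Δ0: w0=1 w2=1 w5=0 clk=1 w4=1 w3=0 w1=1
  Δ1: clk:1→0
  (1Δ to stable)
t=2 Δ0: w0=1 w2=1 w5=0 clk=0 w4=1 w3=0 w1=1
  Δ1: clk:0→1
  Δ2: w4:1→0
  Δ3: w0:1→0
  Δ4: w2:1→0, w3:0→1
  Δ5: w3:1→0
  (5Δ to stable)
t=3 Δ0: w0=0 w2=0 w5=0 clk=1 w4=0 w3=0 w1=1
  Δ1: clk:1→0
  (1Δ to stable)
t=4 Δ0: w0=0 w2=0 w5=0 clk=0 w4=0 w3=0 w1=1
  Δ1: clk:0→1
  Δ2: w4:0→1
  Δ3: w0:0→1
  Δ4: w2:0→1, w3:0→1
  Δ5: w3:1→0
  (5Δ to stable)
t=5 Δ0: w0=1 w2=1 w5=0 clk=1 w4=1 w3=0 w1=1
  Δ1: clk:1→0
  (1Δ to stable)
t=6 Δ0: w0=1 w2=1 w5=0 clk=0 w4=1 w3=0 w1=1
  Δ1: clk:0→1
  Δ2: w4:1→0
  Δ3: w0:1→0
  Δ4: w2:1→0, w3:0→1
  Δ5: w3:1→0
  (5Δ to stable)
t=7 Δ0: w0=0 w2=0 w5=0 clk=1 w4=0 w3=0 w1=1
  Δ1: clk:1→0
  (1Δ to stable)
t=8 Δ0: w0=0 w2=0 w5=0 clk=0 w4=0 w3=0 w1=1
  Δ1: clk:0→1
  Δ2: w4:0→1
  Δ3: w0:0→1
  Δ4: w2:0→1, w3:0→1
  Δ5: w3:1→0
  (5Δ to stable)
t=9 Δ0: w0=1 w2=1 w5=0 clk=1 w4=1 w3=0 w1=1
  Δ1: clk:1→0
  (1Δ to stable)
t=10 Δ0: w0=1 w2=1 w5=0 clk=0 w4=1 w3=0 w1=1
  Δ1: clk:0→1
  Δ2: w4:1→0
  Δ3: w0:1→0
  Δ4: w2:1→0, w3:0→1
  Δ5: w3:1→0
  (5Δ to stable)
t=11 Δ0: w0=0 w2=0 w5=0 clk=1 w4=0 w3=0 w1=1
  Δ1: clk:1→0
  (1Δ to stable)
t=12 Δ0: w0=0 w2=0 w5=0 clk=0 w4=0 w3=0 w1=1
  Δ1: clk:0→1
  Δ2: w4:0→1
  Δ3: w0:0→1
  Δ4: w2:0→1, w3:0→1
  Δ5: w3:1→0
  (5Δ to stable)
t=13 Δ0: w0=1 w2=1 w5=0 clk=1 w4=1 w3=0 w1=1
  Δ1: clk:1→0
  (1Δ to stable)
t=14 Δ0: w0=1 w2=1 w5=0 clk=0 w4=1 w3=0 w1=1
  Δ1: clk:0→1
  Δ2: w4:1→0
  Δ3: w0:1→0
  Δ4: w2:1→0, w3:0→1
  Δ5: w3:1→0
  (5Δ to stable)
t=15 Δ0: w0=0 w2=0 w5=0 clk=1 w4=0 w3=0 w1=1
  Δ1: clk:1→0
  (1Δ to stable)
t=16 Δ0: w0=0 w2=0 w5=0 clk=0 w4=0 w3=0 w1=1
  Δ1: clk:0→1
  Δ2: w4:0→1
  Δ3: w0:0→1
  Δ4: w2:0→1, w3:0→1
  Δ5: w3:1→0
  (5Δ to stable)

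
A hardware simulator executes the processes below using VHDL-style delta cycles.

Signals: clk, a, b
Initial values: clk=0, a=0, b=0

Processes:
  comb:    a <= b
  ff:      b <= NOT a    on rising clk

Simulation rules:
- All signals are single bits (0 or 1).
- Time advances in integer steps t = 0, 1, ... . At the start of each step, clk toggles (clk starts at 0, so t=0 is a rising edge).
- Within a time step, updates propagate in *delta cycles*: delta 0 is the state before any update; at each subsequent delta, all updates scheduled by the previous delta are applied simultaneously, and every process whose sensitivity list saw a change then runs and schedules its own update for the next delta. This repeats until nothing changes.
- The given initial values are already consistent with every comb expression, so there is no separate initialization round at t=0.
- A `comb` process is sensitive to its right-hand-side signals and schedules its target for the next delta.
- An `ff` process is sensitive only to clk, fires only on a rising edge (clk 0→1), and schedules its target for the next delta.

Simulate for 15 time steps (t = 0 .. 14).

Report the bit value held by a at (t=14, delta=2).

1

[bits: clk,b,a]
t=0: Δ0=000 Δ1=100 Δ2=110 Δ3=111 | 3Δ
t=1: Δ0=111 Δ1=011 | 1Δ
t=2: Δ0=011 Δ1=111 Δ2=101 Δ3=100 | 3Δ
t=3: Δ0=100 Δ1=000 | 1Δ
t=4: Δ0=000 Δ1=100 Δ2=110 Δ3=111 | 3Δ
t=5: Δ0=111 Δ1=011 | 1Δ
t=6: Δ0=011 Δ1=111 Δ2=101 Δ3=100 | 3Δ
t=7: Δ0=100 Δ1=000 | 1Δ
t=8: Δ0=000 Δ1=100 Δ2=110 Δ3=111 | 3Δ
t=9: Δ0=111 Δ1=011 | 1Δ
t=10: Δ0=011 Δ1=111 Δ2=101 Δ3=100 | 3Δ
t=11: Δ0=100 Δ1=000 | 1Δ
t=12: Δ0=000 Δ1=100 Δ2=110 Δ3=111 | 3Δ
t=13: Δ0=111 Δ1=011 | 1Δ
t=14: Δ0=011 Δ1=111 Δ2=101 Δ3=100 | 3Δ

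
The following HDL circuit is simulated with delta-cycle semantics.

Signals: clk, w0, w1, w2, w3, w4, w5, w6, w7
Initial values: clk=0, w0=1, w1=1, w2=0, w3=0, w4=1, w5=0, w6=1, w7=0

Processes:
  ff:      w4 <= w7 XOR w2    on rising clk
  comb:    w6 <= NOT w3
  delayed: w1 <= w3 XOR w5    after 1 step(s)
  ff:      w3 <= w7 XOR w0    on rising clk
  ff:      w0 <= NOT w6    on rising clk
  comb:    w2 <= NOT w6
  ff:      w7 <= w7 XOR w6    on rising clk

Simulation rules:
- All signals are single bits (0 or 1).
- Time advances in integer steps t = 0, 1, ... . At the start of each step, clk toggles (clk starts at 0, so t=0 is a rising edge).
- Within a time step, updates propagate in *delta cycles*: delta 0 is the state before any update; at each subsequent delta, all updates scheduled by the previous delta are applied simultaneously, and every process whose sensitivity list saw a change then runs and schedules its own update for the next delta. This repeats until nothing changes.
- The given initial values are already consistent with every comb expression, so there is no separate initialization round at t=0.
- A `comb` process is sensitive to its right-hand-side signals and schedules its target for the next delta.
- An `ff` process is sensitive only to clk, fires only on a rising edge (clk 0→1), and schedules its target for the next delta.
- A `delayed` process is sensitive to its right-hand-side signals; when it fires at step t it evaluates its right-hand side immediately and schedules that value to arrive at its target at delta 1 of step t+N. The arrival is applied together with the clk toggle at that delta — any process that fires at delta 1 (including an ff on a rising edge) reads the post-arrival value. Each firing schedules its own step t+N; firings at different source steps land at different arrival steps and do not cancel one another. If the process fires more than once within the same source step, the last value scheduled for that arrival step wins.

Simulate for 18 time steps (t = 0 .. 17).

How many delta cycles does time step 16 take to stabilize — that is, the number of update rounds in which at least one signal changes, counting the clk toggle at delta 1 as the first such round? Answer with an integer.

t0.Δ0 clk=0 w3=0 w1=1 w4=1 w5=0 w6=1 w0=1 w2=0 w7=0
t0.Δ1 clk=1 w3=0 w1=1 w4=1 w5=0 w6=1 w0=1 w2=0 w7=0
t0.Δ2 clk=1 w3=1 w1=1 w4=0 w5=0 w6=1 w0=0 w2=0 w7=1
t0.Δ3 clk=1 w3=1 w1=1 w4=0 w5=0 w6=0 w0=0 w2=0 w7=1
t0.Δ4 clk=1 w3=1 w1=1 w4=0 w5=0 w6=0 w0=0 w2=1 w7=1
t1.Δ0 clk=1 w3=1 w1=1 w4=0 w5=0 w6=0 w0=0 w2=1 w7=1
t1.Δ1 clk=0 w3=1 w1=1 w4=0 w5=0 w6=0 w0=0 w2=1 w7=1
t2.Δ0 clk=0 w3=1 w1=1 w4=0 w5=0 w6=0 w0=0 w2=1 w7=1
t2.Δ1 clk=1 w3=1 w1=1 w4=0 w5=0 w6=0 w0=0 w2=1 w7=1
t2.Δ2 clk=1 w3=1 w1=1 w4=0 w5=0 w6=0 w0=1 w2=1 w7=1
t3.Δ0 clk=1 w3=1 w1=1 w4=0 w5=0 w6=0 w0=1 w2=1 w7=1
t3.Δ1 clk=0 w3=1 w1=1 w4=0 w5=0 w6=0 w0=1 w2=1 w7=1
t4.Δ0 clk=0 w3=1 w1=1 w4=0 w5=0 w6=0 w0=1 w2=1 w7=1
t4.Δ1 clk=1 w3=1 w1=1 w4=0 w5=0 w6=0 w0=1 w2=1 w7=1
t4.Δ2 clk=1 w3=0 w1=1 w4=0 w5=0 w6=0 w0=1 w2=1 w7=1
t4.Δ3 clk=1 w3=0 w1=1 w4=0 w5=0 w6=1 w0=1 w2=1 w7=1
t4.Δ4 clk=1 w3=0 w1=1 w4=0 w5=0 w6=1 w0=1 w2=0 w7=1
t5.Δ0 clk=1 w3=0 w1=1 w4=0 w5=0 w6=1 w0=1 w2=0 w7=1
t5.Δ1 clk=0 w3=0 w1=0 w4=0 w5=0 w6=1 w0=1 w2=0 w7=1
t6.Δ0 clk=0 w3=0 w1=0 w4=0 w5=0 w6=1 w0=1 w2=0 w7=1
t6.Δ1 clk=1 w3=0 w1=0 w4=0 w5=0 w6=1 w0=1 w2=0 w7=1
t6.Δ2 clk=1 w3=0 w1=0 w4=1 w5=0 w6=1 w0=0 w2=0 w7=0
t7.Δ0 clk=1 w3=0 w1=0 w4=1 w5=0 w6=1 w0=0 w2=0 w7=0
t7.Δ1 clk=0 w3=0 w1=0 w4=1 w5=0 w6=1 w0=0 w2=0 w7=0
t8.Δ0 clk=0 w3=0 w1=0 w4=1 w5=0 w6=1 w0=0 w2=0 w7=0
t8.Δ1 clk=1 w3=0 w1=0 w4=1 w5=0 w6=1 w0=0 w2=0 w7=0
t8.Δ2 clk=1 w3=0 w1=0 w4=0 w5=0 w6=1 w0=0 w2=0 w7=1
t9.Δ0 clk=1 w3=0 w1=0 w4=0 w5=0 w6=1 w0=0 w2=0 w7=1
t9.Δ1 clk=0 w3=0 w1=0 w4=0 w5=0 w6=1 w0=0 w2=0 w7=1
t10.Δ0 clk=0 w3=0 w1=0 w4=0 w5=0 w6=1 w0=0 w2=0 w7=1
t10.Δ1 clk=1 w3=0 w1=0 w4=0 w5=0 w6=1 w0=0 w2=0 w7=1
t10.Δ2 clk=1 w3=1 w1=0 w4=1 w5=0 w6=1 w0=0 w2=0 w7=0
t10.Δ3 clk=1 w3=1 w1=0 w4=1 w5=0 w6=0 w0=0 w2=0 w7=0
t10.Δ4 clk=1 w3=1 w1=0 w4=1 w5=0 w6=0 w0=0 w2=1 w7=0
t11.Δ0 clk=1 w3=1 w1=0 w4=1 w5=0 w6=0 w0=0 w2=1 w7=0
t11.Δ1 clk=0 w3=1 w1=1 w4=1 w5=0 w6=0 w0=0 w2=1 w7=0
t12.Δ0 clk=0 w3=1 w1=1 w4=1 w5=0 w6=0 w0=0 w2=1 w7=0
t12.Δ1 clk=1 w3=1 w1=1 w4=1 w5=0 w6=0 w0=0 w2=1 w7=0
t12.Δ2 clk=1 w3=0 w1=1 w4=1 w5=0 w6=0 w0=1 w2=1 w7=0
t12.Δ3 clk=1 w3=0 w1=1 w4=1 w5=0 w6=1 w0=1 w2=1 w7=0
t12.Δ4 clk=1 w3=0 w1=1 w4=1 w5=0 w6=1 w0=1 w2=0 w7=0
t13.Δ0 clk=1 w3=0 w1=1 w4=1 w5=0 w6=1 w0=1 w2=0 w7=0
t13.Δ1 clk=0 w3=0 w1=0 w4=1 w5=0 w6=1 w0=1 w2=0 w7=0
t14.Δ0 clk=0 w3=0 w1=0 w4=1 w5=0 w6=1 w0=1 w2=0 w7=0
t14.Δ1 clk=1 w3=0 w1=0 w4=1 w5=0 w6=1 w0=1 w2=0 w7=0
t14.Δ2 clk=1 w3=1 w1=0 w4=0 w5=0 w6=1 w0=0 w2=0 w7=1
t14.Δ3 clk=1 w3=1 w1=0 w4=0 w5=0 w6=0 w0=0 w2=0 w7=1
t14.Δ4 clk=1 w3=1 w1=0 w4=0 w5=0 w6=0 w0=0 w2=1 w7=1
t15.Δ0 clk=1 w3=1 w1=0 w4=0 w5=0 w6=0 w0=0 w2=1 w7=1
t15.Δ1 clk=0 w3=1 w1=1 w4=0 w5=0 w6=0 w0=0 w2=1 w7=1
t16.Δ0 clk=0 w3=1 w1=1 w4=0 w5=0 w6=0 w0=0 w2=1 w7=1
t16.Δ1 clk=1 w3=1 w1=1 w4=0 w5=0 w6=0 w0=0 w2=1 w7=1
t16.Δ2 clk=1 w3=1 w1=1 w4=0 w5=0 w6=0 w0=1 w2=1 w7=1
t17.Δ0 clk=1 w3=1 w1=1 w4=0 w5=0 w6=0 w0=1 w2=1 w7=1
t17.Δ1 clk=0 w3=1 w1=1 w4=0 w5=0 w6=0 w0=1 w2=1 w7=1

2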